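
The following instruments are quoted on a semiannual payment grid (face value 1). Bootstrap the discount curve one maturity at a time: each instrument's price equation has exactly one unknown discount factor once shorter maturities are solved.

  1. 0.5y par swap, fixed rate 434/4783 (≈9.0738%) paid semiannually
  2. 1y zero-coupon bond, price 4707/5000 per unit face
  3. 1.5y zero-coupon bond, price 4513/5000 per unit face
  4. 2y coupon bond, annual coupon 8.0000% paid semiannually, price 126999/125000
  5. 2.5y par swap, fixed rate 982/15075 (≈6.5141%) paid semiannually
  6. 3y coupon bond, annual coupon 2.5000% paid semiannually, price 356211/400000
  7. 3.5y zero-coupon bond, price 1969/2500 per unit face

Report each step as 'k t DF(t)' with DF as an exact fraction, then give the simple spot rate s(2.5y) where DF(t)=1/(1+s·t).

1 1/2 4783/5000
2 1 4707/5000
3 3/2 4513/5000
4 2 2173/2500
5 5/2 8527/10000
6 3 8237/10000
7 7/2 1969/2500
s(2.5y) = (1/(8527/10000) − 1)/(5/2) = 2946/42635 ≈ 6.9098%

step 1 [0.5y] swap r/2=217/4783: DF=(1 − 217/4783·(0))/(1+217/4783) = 4783/5000 ≈ 0.956600
step 2 [1y] zero: DF = P = 4707/5000 ≈ 0.941400
step 3 [1.5y] zero: DF = P = 4513/5000 ≈ 0.902600
step 4 [2y] bond c/2=1/25: DF=(126999/125000 − 1/25·(0.956600+0.941400+0.902600))/(1+1/25) = 2173/2500 ≈ 0.869200
step 5 [2.5y] swap r/2=491/15075: DF=(1 − 491/15075·(0.956600+0.941400+0.902600+0.869200))/(1+491/15075) = 8527/10000 ≈ 0.852700
step 6 [3y] bond c/2=1/80: DF=(356211/400000 − 1/80·(0.956600+0.941400+0.902600+0.869200+0.852700))/(1+1/80) = 8237/10000 ≈ 0.823700
step 7 [3.5y] zero: DF = P = 1969/2500 ≈ 0.787600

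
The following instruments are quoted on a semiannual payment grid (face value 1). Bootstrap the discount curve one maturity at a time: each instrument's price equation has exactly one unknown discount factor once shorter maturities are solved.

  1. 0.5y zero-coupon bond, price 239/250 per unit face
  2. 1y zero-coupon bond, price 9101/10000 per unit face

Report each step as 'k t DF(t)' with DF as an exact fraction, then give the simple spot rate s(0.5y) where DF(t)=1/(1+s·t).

step 1 [0.5y] zero: DF = P = 239/250 ≈ 0.956000
step 2 [1y] zero: DF = P = 9101/10000 ≈ 0.910100

1 1/2 239/250
2 1 9101/10000
s(0.5y) = (1/(239/250) − 1)/(1/2) = 22/239 ≈ 9.2050%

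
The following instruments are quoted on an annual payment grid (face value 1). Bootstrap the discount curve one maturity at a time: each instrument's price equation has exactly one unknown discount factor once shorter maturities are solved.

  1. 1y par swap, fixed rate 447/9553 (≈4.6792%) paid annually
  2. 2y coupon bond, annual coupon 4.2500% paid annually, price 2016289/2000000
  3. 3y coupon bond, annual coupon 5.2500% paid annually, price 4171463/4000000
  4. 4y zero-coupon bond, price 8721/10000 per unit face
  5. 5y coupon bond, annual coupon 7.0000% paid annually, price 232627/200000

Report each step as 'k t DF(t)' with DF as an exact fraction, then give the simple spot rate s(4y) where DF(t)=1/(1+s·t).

step 1 [1y] swap r/1=447/9553: DF=(1 − 447/9553·(0))/(1+447/9553) = 9553/10000 ≈ 0.955300
step 2 [2y] bond c/1=17/400: DF=(2016289/2000000 − 17/400·(0.955300))/(1+17/400) = 9281/10000 ≈ 0.928100
step 3 [3y] bond c/1=21/400: DF=(4171463/4000000 − 21/400·(0.955300+0.928100))/(1+21/400) = 8969/10000 ≈ 0.896900
step 4 [4y] zero: DF = P = 8721/10000 ≈ 0.872100
step 5 [5y] bond c/1=7/100: DF=(232627/200000 − 7/100·(0.955300+0.928100+0.896900+0.872100))/(1+7/100) = 8481/10000 ≈ 0.848100

1 1 9553/10000
2 2 9281/10000
3 3 8969/10000
4 4 8721/10000
5 5 8481/10000
s(4y) = (1/(8721/10000) − 1)/(4) = 1279/34884 ≈ 3.6664%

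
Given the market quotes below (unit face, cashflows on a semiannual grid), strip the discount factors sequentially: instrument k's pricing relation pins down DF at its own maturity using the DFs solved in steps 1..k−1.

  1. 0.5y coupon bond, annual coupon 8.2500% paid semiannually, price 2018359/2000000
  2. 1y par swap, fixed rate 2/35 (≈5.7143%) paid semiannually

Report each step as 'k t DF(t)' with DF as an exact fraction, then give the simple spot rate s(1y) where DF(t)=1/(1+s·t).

step 1 [0.5y] bond c/2=33/800: DF=(2018359/2000000 − 33/800·(0))/(1+33/800) = 2423/2500 ≈ 0.969200
step 2 [1y] swap r/2=1/35: DF=(1 − 1/35·(0.969200))/(1+1/35) = 9453/10000 ≈ 0.945300

1 1/2 2423/2500
2 1 9453/10000
s(1y) = (1/(9453/10000) − 1)/(1) = 547/9453 ≈ 5.7865%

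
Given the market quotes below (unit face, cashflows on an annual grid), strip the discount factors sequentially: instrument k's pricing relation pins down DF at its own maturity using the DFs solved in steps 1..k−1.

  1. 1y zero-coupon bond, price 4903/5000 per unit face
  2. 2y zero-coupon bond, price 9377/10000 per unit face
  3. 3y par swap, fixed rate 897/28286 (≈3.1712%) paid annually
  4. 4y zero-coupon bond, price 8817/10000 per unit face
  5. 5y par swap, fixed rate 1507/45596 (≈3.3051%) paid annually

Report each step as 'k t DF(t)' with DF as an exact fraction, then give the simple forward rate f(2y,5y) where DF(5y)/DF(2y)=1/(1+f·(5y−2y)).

step 1 [1y] zero: DF = P = 4903/5000 ≈ 0.980600
step 2 [2y] zero: DF = P = 9377/10000 ≈ 0.937700
step 3 [3y] swap r/1=897/28286: DF=(1 − 897/28286·(0.980600+0.937700))/(1+897/28286) = 9103/10000 ≈ 0.910300
step 4 [4y] zero: DF = P = 8817/10000 ≈ 0.881700
step 5 [5y] swap r/1=1507/45596: DF=(1 − 1507/45596·(0.980600+0.937700+0.910300+0.881700))/(1+1507/45596) = 8493/10000 ≈ 0.849300

1 1 4903/5000
2 2 9377/10000
3 3 9103/10000
4 4 8817/10000
5 5 8493/10000
f(2y,5y) = ((9377/10000)/(8493/10000) − 1)/(3) = 884/25479 ≈ 3.4695%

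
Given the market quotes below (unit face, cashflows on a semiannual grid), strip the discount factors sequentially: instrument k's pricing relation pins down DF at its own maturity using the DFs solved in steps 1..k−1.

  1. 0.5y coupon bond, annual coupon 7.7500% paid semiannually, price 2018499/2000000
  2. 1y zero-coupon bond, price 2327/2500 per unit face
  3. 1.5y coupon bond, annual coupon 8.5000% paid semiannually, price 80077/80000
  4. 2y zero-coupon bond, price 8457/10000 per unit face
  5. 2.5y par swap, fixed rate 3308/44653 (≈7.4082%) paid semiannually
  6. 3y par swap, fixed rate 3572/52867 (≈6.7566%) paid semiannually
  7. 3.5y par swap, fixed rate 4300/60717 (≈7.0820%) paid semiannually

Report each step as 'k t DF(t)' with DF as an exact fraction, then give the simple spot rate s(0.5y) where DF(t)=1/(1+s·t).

step 1 [0.5y] bond c/2=31/800: DF=(2018499/2000000 − 31/800·(0))/(1+31/800) = 2429/2500 ≈ 0.971600
step 2 [1y] zero: DF = P = 2327/2500 ≈ 0.930800
step 3 [1.5y] bond c/2=17/400: DF=(80077/80000 − 17/400·(0.971600+0.930800))/(1+17/400) = 4413/5000 ≈ 0.882600
step 4 [2y] zero: DF = P = 8457/10000 ≈ 0.845700
step 5 [2.5y] swap r/2=1654/44653: DF=(1 − 1654/44653·(0.971600+0.930800+0.882600+0.845700))/(1+1654/44653) = 4173/5000 ≈ 0.834600
step 6 [3y] swap r/2=1786/52867: DF=(1 − 1786/52867·(0.971600+0.930800+0.882600+0.845700+0.834600))/(1+1786/52867) = 4107/5000 ≈ 0.821400
step 7 [3.5y] swap r/2=2150/60717: DF=(1 − 2150/60717·(0.971600+0.930800+0.882600+0.845700+0.834600+0.821400))/(1+2150/60717) = 157/200 ≈ 0.785000

1 1/2 2429/2500
2 1 2327/2500
3 3/2 4413/5000
4 2 8457/10000
5 5/2 4173/5000
6 3 4107/5000
7 7/2 157/200
s(0.5y) = (1/(2429/2500) − 1)/(1/2) = 142/2429 ≈ 5.8460%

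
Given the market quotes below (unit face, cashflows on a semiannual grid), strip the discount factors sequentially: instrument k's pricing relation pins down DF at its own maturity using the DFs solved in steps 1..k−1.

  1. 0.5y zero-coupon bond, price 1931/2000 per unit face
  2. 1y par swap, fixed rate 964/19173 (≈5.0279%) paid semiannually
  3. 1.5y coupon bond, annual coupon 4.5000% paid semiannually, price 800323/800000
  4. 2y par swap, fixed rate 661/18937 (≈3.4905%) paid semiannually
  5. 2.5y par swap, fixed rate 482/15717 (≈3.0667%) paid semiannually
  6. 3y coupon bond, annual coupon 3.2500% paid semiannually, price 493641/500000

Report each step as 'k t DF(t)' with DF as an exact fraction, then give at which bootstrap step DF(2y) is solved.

step 1 [0.5y] zero: DF = P = 1931/2000 ≈ 0.965500
step 2 [1y] swap r/2=482/19173: DF=(1 − 482/19173·(0.965500))/(1+482/19173) = 4759/5000 ≈ 0.951800
step 3 [1.5y] bond c/2=9/400: DF=(800323/800000 − 9/400·(0.965500+0.951800))/(1+9/400) = 4681/5000 ≈ 0.936200
step 4 [2y] swap r/2=661/37874: DF=(1 − 661/37874·(0.965500+0.951800+0.936200))/(1+661/37874) = 9339/10000 ≈ 0.933900
step 5 [2.5y] swap r/2=241/15717: DF=(1 − 241/15717·(0.965500+0.951800+0.936200+0.933900))/(1+241/15717) = 9277/10000 ≈ 0.927700
step 6 [3y] bond c/2=13/800: DF=(493641/500000 − 13/800·(0.965500+0.951800+0.936200+0.933900+0.927700))/(1+13/800) = 8961/10000 ≈ 0.896100

1 1/2 1931/2000
2 1 4759/5000
3 3/2 4681/5000
4 2 9339/10000
5 5/2 9277/10000
6 3 8961/10000
DF(2y) is solved at step 4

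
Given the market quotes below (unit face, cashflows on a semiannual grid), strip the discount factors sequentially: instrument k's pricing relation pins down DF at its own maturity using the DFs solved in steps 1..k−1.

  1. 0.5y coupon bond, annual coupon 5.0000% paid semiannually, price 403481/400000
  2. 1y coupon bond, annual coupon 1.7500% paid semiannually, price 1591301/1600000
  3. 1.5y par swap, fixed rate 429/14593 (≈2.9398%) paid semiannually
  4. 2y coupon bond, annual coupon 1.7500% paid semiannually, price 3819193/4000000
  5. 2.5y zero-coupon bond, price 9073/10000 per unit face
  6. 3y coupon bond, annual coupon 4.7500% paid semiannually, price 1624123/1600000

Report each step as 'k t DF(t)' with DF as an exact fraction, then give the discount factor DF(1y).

1 1/2 9841/10000
2 1 4887/5000
3 3/2 9571/10000
4 2 2303/2500
5 5/2 9073/10000
6 3 4407/5000
DF(1y) = 4887/5000 ≈ 0.977400

step 1 [0.5y] bond c/2=1/40: DF=(403481/400000 − 1/40·(0))/(1+1/40) = 9841/10000 ≈ 0.984100
step 2 [1y] bond c/2=7/800: DF=(1591301/1600000 − 7/800·(0.984100))/(1+7/800) = 4887/5000 ≈ 0.977400
step 3 [1.5y] swap r/2=429/29186: DF=(1 − 429/29186·(0.984100+0.977400))/(1+429/29186) = 9571/10000 ≈ 0.957100
step 4 [2y] bond c/2=7/800: DF=(3819193/4000000 − 7/800·(0.984100+0.977400+0.957100))/(1+7/800) = 2303/2500 ≈ 0.921200
step 5 [2.5y] zero: DF = P = 9073/10000 ≈ 0.907300
step 6 [3y] bond c/2=19/800: DF=(1624123/1600000 − 19/800·(0.984100+0.977400+0.957100+0.921200+0.907300))/(1+19/800) = 4407/5000 ≈ 0.881400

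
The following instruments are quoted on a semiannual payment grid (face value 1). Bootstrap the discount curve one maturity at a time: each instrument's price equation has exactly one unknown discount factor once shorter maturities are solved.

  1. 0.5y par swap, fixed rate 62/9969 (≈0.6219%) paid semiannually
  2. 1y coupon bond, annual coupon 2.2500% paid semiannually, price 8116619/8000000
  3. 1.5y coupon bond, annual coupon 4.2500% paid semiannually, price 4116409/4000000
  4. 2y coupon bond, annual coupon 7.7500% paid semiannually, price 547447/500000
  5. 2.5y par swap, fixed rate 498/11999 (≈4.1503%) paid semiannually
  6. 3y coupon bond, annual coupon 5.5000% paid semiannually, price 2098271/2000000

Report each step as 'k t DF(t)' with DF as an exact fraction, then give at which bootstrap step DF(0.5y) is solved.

step 1 [0.5y] swap r/2=31/9969: DF=(1 − 31/9969·(0))/(1+31/9969) = 9969/10000 ≈ 0.996900
step 2 [1y] bond c/2=9/800: DF=(8116619/8000000 − 9/800·(0.996900))/(1+9/800) = 4961/5000 ≈ 0.992200
step 3 [1.5y] bond c/2=17/800: DF=(4116409/4000000 − 17/800·(0.996900+0.992200))/(1+17/800) = 9663/10000 ≈ 0.966300
step 4 [2y] bond c/2=31/800: DF=(547447/500000 − 31/800·(0.996900+0.992200+0.966300))/(1+31/800) = 4719/5000 ≈ 0.943800
step 5 [2.5y] swap r/2=249/11999: DF=(1 − 249/11999·(0.996900+0.992200+0.966300+0.943800))/(1+249/11999) = 2251/2500 ≈ 0.900400
step 6 [3y] bond c/2=11/400: DF=(2098271/2000000 − 11/400·(0.996900+0.992200+0.966300+0.943800+0.900400))/(1+11/400) = 4463/5000 ≈ 0.892600

1 1/2 9969/10000
2 1 4961/5000
3 3/2 9663/10000
4 2 4719/5000
5 5/2 2251/2500
6 3 4463/5000
DF(0.5y) is solved at step 1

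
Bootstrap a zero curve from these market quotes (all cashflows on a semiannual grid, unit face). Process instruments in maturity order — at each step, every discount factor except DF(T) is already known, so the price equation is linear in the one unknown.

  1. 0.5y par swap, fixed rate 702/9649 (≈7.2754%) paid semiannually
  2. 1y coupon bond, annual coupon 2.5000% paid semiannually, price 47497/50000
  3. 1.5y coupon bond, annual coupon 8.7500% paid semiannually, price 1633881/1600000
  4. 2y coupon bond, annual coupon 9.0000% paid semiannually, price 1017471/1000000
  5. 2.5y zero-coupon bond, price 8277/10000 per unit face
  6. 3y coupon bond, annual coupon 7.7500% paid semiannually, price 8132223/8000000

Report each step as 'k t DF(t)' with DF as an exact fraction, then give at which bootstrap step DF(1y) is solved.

step 1 [0.5y] swap r/2=351/9649: DF=(1 − 351/9649·(0))/(1+351/9649) = 9649/10000 ≈ 0.964900
step 2 [1y] bond c/2=1/80: DF=(47497/50000 − 1/80·(0.964900))/(1+1/80) = 9263/10000 ≈ 0.926300
step 3 [1.5y] bond c/2=7/160: DF=(1633881/1600000 − 7/160·(0.964900+0.926300))/(1+7/160) = 8991/10000 ≈ 0.899100
step 4 [2y] bond c/2=9/200: DF=(1017471/1000000 − 9/200·(0.964900+0.926300+0.899100))/(1+9/200) = 1707/2000 ≈ 0.853500
step 5 [2.5y] zero: DF = P = 8277/10000 ≈ 0.827700
step 6 [3y] bond c/2=31/800: DF=(8132223/8000000 − 31/800·(0.964900+0.926300+0.899100+0.853500+0.827700))/(1+31/800) = 4059/5000 ≈ 0.811800

1 1/2 9649/10000
2 1 9263/10000
3 3/2 8991/10000
4 2 1707/2000
5 5/2 8277/10000
6 3 4059/5000
DF(1y) is solved at step 2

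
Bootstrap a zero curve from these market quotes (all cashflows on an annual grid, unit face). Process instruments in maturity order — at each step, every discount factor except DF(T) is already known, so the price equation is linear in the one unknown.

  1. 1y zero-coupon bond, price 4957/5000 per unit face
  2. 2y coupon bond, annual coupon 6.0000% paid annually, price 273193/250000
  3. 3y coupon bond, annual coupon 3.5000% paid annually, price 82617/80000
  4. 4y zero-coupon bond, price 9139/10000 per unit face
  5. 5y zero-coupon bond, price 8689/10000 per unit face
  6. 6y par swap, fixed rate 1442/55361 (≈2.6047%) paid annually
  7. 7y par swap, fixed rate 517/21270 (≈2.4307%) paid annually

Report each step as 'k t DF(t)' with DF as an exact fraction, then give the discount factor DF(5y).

1 1 4957/5000
2 2 2437/2500
3 3 9313/10000
4 4 9139/10000
5 5 8689/10000
6 6 4279/5000
7 7 8449/10000
DF(5y) = 8689/10000 ≈ 0.868900

step 1 [1y] zero: DF = P = 4957/5000 ≈ 0.991400
step 2 [2y] bond c/1=3/50: DF=(273193/250000 − 3/50·(0.991400))/(1+3/50) = 2437/2500 ≈ 0.974800
step 3 [3y] bond c/1=7/200: DF=(82617/80000 − 7/200·(0.991400+0.974800))/(1+7/200) = 9313/10000 ≈ 0.931300
step 4 [4y] zero: DF = P = 9139/10000 ≈ 0.913900
step 5 [5y] zero: DF = P = 8689/10000 ≈ 0.868900
step 6 [6y] swap r/1=1442/55361: DF=(1 − 1442/55361·(0.991400+0.974800+0.931300+0.913900+0.868900))/(1+1442/55361) = 4279/5000 ≈ 0.855800
step 7 [7y] swap r/1=517/21270: DF=(1 − 517/21270·(0.991400+0.974800+0.931300+0.913900+0.868900+0.855800))/(1+517/21270) = 8449/10000 ≈ 0.844900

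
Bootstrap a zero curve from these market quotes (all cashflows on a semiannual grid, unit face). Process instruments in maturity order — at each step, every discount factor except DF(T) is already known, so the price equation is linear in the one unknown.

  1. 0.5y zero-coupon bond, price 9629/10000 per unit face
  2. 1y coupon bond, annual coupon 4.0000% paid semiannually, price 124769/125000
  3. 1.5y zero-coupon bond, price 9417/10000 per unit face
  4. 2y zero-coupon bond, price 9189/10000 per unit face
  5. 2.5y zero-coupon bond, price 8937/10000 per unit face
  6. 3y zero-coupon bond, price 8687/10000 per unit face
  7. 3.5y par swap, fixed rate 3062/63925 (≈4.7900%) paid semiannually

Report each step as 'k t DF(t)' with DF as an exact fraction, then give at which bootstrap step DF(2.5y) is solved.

step 1 [0.5y] zero: DF = P = 9629/10000 ≈ 0.962900
step 2 [1y] bond c/2=1/50: DF=(124769/125000 − 1/50·(0.962900))/(1+1/50) = 9597/10000 ≈ 0.959700
step 3 [1.5y] zero: DF = P = 9417/10000 ≈ 0.941700
step 4 [2y] zero: DF = P = 9189/10000 ≈ 0.918900
step 5 [2.5y] zero: DF = P = 8937/10000 ≈ 0.893700
step 6 [3y] zero: DF = P = 8687/10000 ≈ 0.868700
step 7 [3.5y] swap r/2=1531/63925: DF=(1 − 1531/63925·(0.962900+0.959700+0.941700+0.918900+0.893700+0.868700))/(1+1531/63925) = 8469/10000 ≈ 0.846900

1 1/2 9629/10000
2 1 9597/10000
3 3/2 9417/10000
4 2 9189/10000
5 5/2 8937/10000
6 3 8687/10000
7 7/2 8469/10000
DF(2.5y) is solved at step 5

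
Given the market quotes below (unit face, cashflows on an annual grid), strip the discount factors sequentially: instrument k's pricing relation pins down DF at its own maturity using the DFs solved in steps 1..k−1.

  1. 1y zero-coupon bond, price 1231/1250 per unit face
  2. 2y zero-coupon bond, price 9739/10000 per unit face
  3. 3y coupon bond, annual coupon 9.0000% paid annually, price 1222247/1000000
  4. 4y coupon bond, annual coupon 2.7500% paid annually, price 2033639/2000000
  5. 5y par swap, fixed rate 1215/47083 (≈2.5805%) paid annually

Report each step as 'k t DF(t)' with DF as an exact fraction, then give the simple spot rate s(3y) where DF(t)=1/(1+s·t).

1 1 1231/1250
2 2 9739/10000
3 3 2399/2500
4 4 1823/2000
5 5 1757/2000
s(3y) = (1/(2399/2500) − 1)/(3) = 101/7197 ≈ 1.4034%

step 1 [1y] zero: DF = P = 1231/1250 ≈ 0.984800
step 2 [2y] zero: DF = P = 9739/10000 ≈ 0.973900
step 3 [3y] bond c/1=9/100: DF=(1222247/1000000 − 9/100·(0.984800+0.973900))/(1+9/100) = 2399/2500 ≈ 0.959600
step 4 [4y] bond c/1=11/400: DF=(2033639/2000000 − 11/400·(0.984800+0.973900+0.959600))/(1+11/400) = 1823/2000 ≈ 0.911500
step 5 [5y] swap r/1=1215/47083: DF=(1 − 1215/47083·(0.984800+0.973900+0.959600+0.911500))/(1+1215/47083) = 1757/2000 ≈ 0.878500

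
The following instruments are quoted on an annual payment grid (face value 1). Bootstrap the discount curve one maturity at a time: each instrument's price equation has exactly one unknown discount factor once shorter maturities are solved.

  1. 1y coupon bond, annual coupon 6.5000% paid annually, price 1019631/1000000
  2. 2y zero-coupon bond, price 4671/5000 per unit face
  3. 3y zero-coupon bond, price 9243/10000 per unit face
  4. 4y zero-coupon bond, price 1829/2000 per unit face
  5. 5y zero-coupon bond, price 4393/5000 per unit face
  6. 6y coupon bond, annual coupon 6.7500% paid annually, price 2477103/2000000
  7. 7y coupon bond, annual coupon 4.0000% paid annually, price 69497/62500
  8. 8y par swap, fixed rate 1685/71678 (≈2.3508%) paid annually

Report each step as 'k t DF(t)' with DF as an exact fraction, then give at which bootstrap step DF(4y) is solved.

1 1 4787/5000
2 2 4671/5000
3 3 9243/10000
4 4 1829/2000
5 5 4393/5000
6 6 543/625
7 7 1717/2000
8 8 1663/2000
DF(4y) is solved at step 4

step 1 [1y] bond c/1=13/200: DF=(1019631/1000000 − 13/200·(0))/(1+13/200) = 4787/5000 ≈ 0.957400
step 2 [2y] zero: DF = P = 4671/5000 ≈ 0.934200
step 3 [3y] zero: DF = P = 9243/10000 ≈ 0.924300
step 4 [4y] zero: DF = P = 1829/2000 ≈ 0.914500
step 5 [5y] zero: DF = P = 4393/5000 ≈ 0.878600
step 6 [6y] bond c/1=27/400: DF=(2477103/2000000 − 27/400·(0.957400+0.934200+0.924300+0.914500+0.878600))/(1+27/400) = 543/625 ≈ 0.868800
step 7 [7y] bond c/1=1/25: DF=(69497/62500 − 1/25·(0.957400+0.934200+0.924300+0.914500+0.878600+0.868800))/(1+1/25) = 1717/2000 ≈ 0.858500
step 8 [8y] swap r/1=1685/71678: DF=(1 − 1685/71678·(0.957400+0.934200+0.924300+0.914500+0.878600+0.868800+0.858500))/(1+1685/71678) = 1663/2000 ≈ 0.831500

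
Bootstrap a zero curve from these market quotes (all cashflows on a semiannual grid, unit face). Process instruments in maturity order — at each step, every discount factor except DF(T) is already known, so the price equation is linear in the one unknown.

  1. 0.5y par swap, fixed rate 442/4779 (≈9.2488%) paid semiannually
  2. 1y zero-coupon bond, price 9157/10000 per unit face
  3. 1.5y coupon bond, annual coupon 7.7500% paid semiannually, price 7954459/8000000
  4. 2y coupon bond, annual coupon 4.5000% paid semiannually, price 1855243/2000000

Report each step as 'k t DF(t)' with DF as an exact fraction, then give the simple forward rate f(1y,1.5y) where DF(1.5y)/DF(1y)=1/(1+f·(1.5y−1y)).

1 1/2 4779/5000
2 1 9157/10000
3 3/2 4437/5000
4 2 1693/2000
f(1y,1.5y) = ((9157/10000)/(4437/5000) − 1)/(1/2) = 283/4437 ≈ 6.3782%

step 1 [0.5y] swap r/2=221/4779: DF=(1 − 221/4779·(0))/(1+221/4779) = 4779/5000 ≈ 0.955800
step 2 [1y] zero: DF = P = 9157/10000 ≈ 0.915700
step 3 [1.5y] bond c/2=31/800: DF=(7954459/8000000 − 31/800·(0.955800+0.915700))/(1+31/800) = 4437/5000 ≈ 0.887400
step 4 [2y] bond c/2=9/400: DF=(1855243/2000000 − 9/400·(0.955800+0.915700+0.887400))/(1+9/400) = 1693/2000 ≈ 0.846500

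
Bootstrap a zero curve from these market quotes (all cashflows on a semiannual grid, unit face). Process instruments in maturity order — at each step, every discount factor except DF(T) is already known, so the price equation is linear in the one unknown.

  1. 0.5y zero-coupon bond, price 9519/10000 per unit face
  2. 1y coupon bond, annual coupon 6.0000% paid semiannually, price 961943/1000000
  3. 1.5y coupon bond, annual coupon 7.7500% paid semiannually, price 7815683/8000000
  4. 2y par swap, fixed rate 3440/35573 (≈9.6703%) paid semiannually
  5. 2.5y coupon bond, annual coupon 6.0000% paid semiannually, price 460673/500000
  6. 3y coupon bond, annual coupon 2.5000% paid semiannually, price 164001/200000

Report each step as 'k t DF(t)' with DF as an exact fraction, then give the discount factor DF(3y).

1 1/2 9519/10000
2 1 4531/5000
3 3/2 1089/1250
4 2 207/250
5 5/2 7909/10000
6 3 3781/5000
DF(3y) = 3781/5000 ≈ 0.756200

step 1 [0.5y] zero: DF = P = 9519/10000 ≈ 0.951900
step 2 [1y] bond c/2=3/100: DF=(961943/1000000 − 3/100·(0.951900))/(1+3/100) = 4531/5000 ≈ 0.906200
step 3 [1.5y] bond c/2=31/800: DF=(7815683/8000000 − 31/800·(0.951900+0.906200))/(1+31/800) = 1089/1250 ≈ 0.871200
step 4 [2y] swap r/2=1720/35573: DF=(1 − 1720/35573·(0.951900+0.906200+0.871200))/(1+1720/35573) = 207/250 ≈ 0.828000
step 5 [2.5y] bond c/2=3/100: DF=(460673/500000 − 3/100·(0.951900+0.906200+0.871200+0.828000))/(1+3/100) = 7909/10000 ≈ 0.790900
step 6 [3y] bond c/2=1/80: DF=(164001/200000 − 1/80·(0.951900+0.906200+0.871200+0.828000+0.790900))/(1+1/80) = 3781/5000 ≈ 0.756200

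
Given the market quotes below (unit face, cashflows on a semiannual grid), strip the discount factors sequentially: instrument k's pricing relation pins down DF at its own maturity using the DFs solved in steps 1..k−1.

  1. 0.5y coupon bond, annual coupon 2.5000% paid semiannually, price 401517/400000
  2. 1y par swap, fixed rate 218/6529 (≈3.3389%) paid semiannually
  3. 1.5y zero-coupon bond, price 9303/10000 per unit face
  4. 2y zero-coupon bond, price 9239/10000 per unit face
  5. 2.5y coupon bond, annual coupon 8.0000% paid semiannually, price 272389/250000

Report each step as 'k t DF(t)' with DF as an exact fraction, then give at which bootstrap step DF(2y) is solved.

1 1/2 4957/5000
2 1 9673/10000
3 3/2 9303/10000
4 2 9239/10000
5 5/2 901/1000
DF(2y) is solved at step 4

step 1 [0.5y] bond c/2=1/80: DF=(401517/400000 − 1/80·(0))/(1+1/80) = 4957/5000 ≈ 0.991400
step 2 [1y] swap r/2=109/6529: DF=(1 − 109/6529·(0.991400))/(1+109/6529) = 9673/10000 ≈ 0.967300
step 3 [1.5y] zero: DF = P = 9303/10000 ≈ 0.930300
step 4 [2y] zero: DF = P = 9239/10000 ≈ 0.923900
step 5 [2.5y] bond c/2=1/25: DF=(272389/250000 − 1/25·(0.991400+0.967300+0.930300+0.923900))/(1+1/25) = 901/1000 ≈ 0.901000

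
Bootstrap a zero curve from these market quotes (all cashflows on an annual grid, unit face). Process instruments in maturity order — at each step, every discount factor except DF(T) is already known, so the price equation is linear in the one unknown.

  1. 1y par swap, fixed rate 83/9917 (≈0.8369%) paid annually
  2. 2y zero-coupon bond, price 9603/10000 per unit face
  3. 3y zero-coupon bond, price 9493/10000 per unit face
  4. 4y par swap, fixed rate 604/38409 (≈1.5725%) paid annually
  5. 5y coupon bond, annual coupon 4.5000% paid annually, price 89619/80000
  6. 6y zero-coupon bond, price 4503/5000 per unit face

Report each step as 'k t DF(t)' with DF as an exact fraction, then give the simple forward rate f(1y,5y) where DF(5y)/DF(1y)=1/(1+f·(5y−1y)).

1 1 9917/10000
2 2 9603/10000
3 3 9493/10000
4 4 2349/2500
5 5 4533/5000
6 6 4503/5000
f(1y,5y) = ((9917/10000)/(4533/5000) − 1)/(4) = 851/36264 ≈ 2.3467%

step 1 [1y] swap r/1=83/9917: DF=(1 − 83/9917·(0))/(1+83/9917) = 9917/10000 ≈ 0.991700
step 2 [2y] zero: DF = P = 9603/10000 ≈ 0.960300
step 3 [3y] zero: DF = P = 9493/10000 ≈ 0.949300
step 4 [4y] swap r/1=604/38409: DF=(1 − 604/38409·(0.991700+0.960300+0.949300))/(1+604/38409) = 2349/2500 ≈ 0.939600
step 5 [5y] bond c/1=9/200: DF=(89619/80000 − 9/200·(0.991700+0.960300+0.949300+0.939600))/(1+9/200) = 4533/5000 ≈ 0.906600
step 6 [6y] zero: DF = P = 4503/5000 ≈ 0.900600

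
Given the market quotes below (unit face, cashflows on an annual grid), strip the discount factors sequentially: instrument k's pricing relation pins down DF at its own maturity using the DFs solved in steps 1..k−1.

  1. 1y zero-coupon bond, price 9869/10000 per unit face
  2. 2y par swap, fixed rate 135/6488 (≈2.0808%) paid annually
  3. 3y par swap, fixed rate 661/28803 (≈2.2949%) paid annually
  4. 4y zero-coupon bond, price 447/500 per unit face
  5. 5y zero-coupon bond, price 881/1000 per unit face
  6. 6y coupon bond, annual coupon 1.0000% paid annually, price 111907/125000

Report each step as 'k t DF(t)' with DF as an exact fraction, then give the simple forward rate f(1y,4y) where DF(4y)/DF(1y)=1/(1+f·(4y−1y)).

step 1 [1y] zero: DF = P = 9869/10000 ≈ 0.986900
step 2 [2y] swap r/1=135/6488: DF=(1 − 135/6488·(0.986900))/(1+135/6488) = 1919/2000 ≈ 0.959500
step 3 [3y] swap r/1=661/28803: DF=(1 − 661/28803·(0.986900+0.959500))/(1+661/28803) = 9339/10000 ≈ 0.933900
step 4 [4y] zero: DF = P = 447/500 ≈ 0.894000
step 5 [5y] zero: DF = P = 881/1000 ≈ 0.881000
step 6 [6y] bond c/1=1/100: DF=(111907/125000 − 1/100·(0.986900+0.959500+0.933900+0.894000+0.881000))/(1+1/100) = 8403/10000 ≈ 0.840300

1 1 9869/10000
2 2 1919/2000
3 3 9339/10000
4 4 447/500
5 5 881/1000
6 6 8403/10000
f(1y,4y) = ((9869/10000)/(447/500) − 1)/(3) = 929/26820 ≈ 3.4638%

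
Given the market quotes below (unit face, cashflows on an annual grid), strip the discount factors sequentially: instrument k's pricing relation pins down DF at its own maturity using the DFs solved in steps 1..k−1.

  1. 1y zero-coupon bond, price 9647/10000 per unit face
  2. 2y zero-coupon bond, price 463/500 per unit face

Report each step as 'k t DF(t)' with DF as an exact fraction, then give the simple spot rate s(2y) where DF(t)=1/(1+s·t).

step 1 [1y] zero: DF = P = 9647/10000 ≈ 0.964700
step 2 [2y] zero: DF = P = 463/500 ≈ 0.926000

1 1 9647/10000
2 2 463/500
s(2y) = (1/(463/500) − 1)/(2) = 37/926 ≈ 3.9957%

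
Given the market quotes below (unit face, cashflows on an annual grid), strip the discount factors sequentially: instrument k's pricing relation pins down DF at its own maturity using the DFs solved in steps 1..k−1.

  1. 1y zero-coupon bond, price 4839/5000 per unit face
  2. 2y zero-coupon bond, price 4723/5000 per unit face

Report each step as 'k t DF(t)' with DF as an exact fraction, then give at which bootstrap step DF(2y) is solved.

1 1 4839/5000
2 2 4723/5000
DF(2y) is solved at step 2

step 1 [1y] zero: DF = P = 4839/5000 ≈ 0.967800
step 2 [2y] zero: DF = P = 4723/5000 ≈ 0.944600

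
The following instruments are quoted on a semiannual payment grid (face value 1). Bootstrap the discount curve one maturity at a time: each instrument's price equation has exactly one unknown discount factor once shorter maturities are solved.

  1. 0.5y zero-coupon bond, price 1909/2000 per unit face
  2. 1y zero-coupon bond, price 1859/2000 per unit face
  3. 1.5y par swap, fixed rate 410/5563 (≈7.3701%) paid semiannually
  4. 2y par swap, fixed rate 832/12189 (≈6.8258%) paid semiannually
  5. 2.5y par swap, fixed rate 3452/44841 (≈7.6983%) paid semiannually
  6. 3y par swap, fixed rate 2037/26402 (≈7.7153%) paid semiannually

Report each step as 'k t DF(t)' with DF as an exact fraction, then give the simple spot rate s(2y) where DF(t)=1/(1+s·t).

step 1 [0.5y] zero: DF = P = 1909/2000 ≈ 0.954500
step 2 [1y] zero: DF = P = 1859/2000 ≈ 0.929500
step 3 [1.5y] swap r/2=205/5563: DF=(1 − 205/5563·(0.954500+0.929500))/(1+205/5563) = 359/400 ≈ 0.897500
step 4 [2y] swap r/2=416/12189: DF=(1 − 416/12189·(0.954500+0.929500+0.897500))/(1+416/12189) = 547/625 ≈ 0.875200
step 5 [2.5y] swap r/2=1726/44841: DF=(1 − 1726/44841·(0.954500+0.929500+0.897500+0.875200))/(1+1726/44841) = 4137/5000 ≈ 0.827400
step 6 [3y] swap r/2=2037/52804: DF=(1 − 2037/52804·(0.954500+0.929500+0.897500+0.875200+0.827400))/(1+2037/52804) = 7963/10000 ≈ 0.796300

1 1/2 1909/2000
2 1 1859/2000
3 3/2 359/400
4 2 547/625
5 5/2 4137/5000
6 3 7963/10000
s(2y) = (1/(547/625) − 1)/(2) = 39/547 ≈ 7.1298%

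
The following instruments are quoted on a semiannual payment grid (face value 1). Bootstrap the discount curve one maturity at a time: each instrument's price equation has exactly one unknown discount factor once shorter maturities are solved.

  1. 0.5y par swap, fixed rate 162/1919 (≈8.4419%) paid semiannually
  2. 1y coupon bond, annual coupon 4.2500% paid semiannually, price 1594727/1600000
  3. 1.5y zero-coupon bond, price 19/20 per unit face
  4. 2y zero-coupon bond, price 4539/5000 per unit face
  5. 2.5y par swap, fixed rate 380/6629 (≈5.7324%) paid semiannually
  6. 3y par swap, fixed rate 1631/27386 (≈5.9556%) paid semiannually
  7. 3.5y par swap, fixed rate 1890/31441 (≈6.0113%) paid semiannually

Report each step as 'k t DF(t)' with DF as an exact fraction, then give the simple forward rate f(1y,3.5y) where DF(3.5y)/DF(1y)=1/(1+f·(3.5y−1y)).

step 1 [0.5y] swap r/2=81/1919: DF=(1 − 81/1919·(0))/(1+81/1919) = 1919/2000 ≈ 0.959500
step 2 [1y] bond c/2=17/800: DF=(1594727/1600000 − 17/800·(0.959500))/(1+17/800) = 239/250 ≈ 0.956000
step 3 [1.5y] zero: DF = P = 19/20 ≈ 0.950000
step 4 [2y] zero: DF = P = 4539/5000 ≈ 0.907800
step 5 [2.5y] swap r/2=190/6629: DF=(1 − 190/6629·(0.959500+0.956000+0.950000+0.907800))/(1+190/6629) = 867/1000 ≈ 0.867000
step 6 [3y] swap r/2=1631/54772: DF=(1 − 1631/54772·(0.959500+0.956000+0.950000+0.907800+0.867000))/(1+1631/54772) = 8369/10000 ≈ 0.836900
step 7 [3.5y] swap r/2=945/31441: DF=(1 − 945/31441·(0.959500+0.956000+0.950000+0.907800+0.867000+0.836900))/(1+945/31441) = 811/1000 ≈ 0.811000

1 1/2 1919/2000
2 1 239/250
3 3/2 19/20
4 2 4539/5000
5 5/2 867/1000
6 3 8369/10000
7 7/2 811/1000
f(1y,3.5y) = ((239/250)/(811/1000) − 1)/(5/2) = 58/811 ≈ 7.1517%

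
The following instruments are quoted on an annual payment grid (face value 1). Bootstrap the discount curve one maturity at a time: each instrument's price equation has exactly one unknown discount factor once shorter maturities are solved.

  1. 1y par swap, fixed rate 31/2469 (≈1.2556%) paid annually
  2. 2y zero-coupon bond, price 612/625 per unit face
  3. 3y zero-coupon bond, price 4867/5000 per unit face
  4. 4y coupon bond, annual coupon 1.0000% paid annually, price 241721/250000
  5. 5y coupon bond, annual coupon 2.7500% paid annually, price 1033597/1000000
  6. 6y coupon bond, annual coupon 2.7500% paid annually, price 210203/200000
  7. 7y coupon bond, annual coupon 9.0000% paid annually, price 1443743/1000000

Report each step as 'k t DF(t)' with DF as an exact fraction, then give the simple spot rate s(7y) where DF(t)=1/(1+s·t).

step 1 [1y] swap r/1=31/2469: DF=(1 − 31/2469·(0))/(1+31/2469) = 2469/2500 ≈ 0.987600
step 2 [2y] zero: DF = P = 612/625 ≈ 0.979200
step 3 [3y] zero: DF = P = 4867/5000 ≈ 0.973400
step 4 [4y] bond c/1=1/100: DF=(241721/250000 − 1/100·(0.987600+0.979200+0.973400))/(1+1/100) = 4641/5000 ≈ 0.928200
step 5 [5y] bond c/1=11/400: DF=(1033597/1000000 − 11/400·(0.987600+0.979200+0.973400+0.928200))/(1+11/400) = 564/625 ≈ 0.902400
step 6 [6y] bond c/1=11/400: DF=(210203/200000 − 11/400·(0.987600+0.979200+0.973400+0.928200+0.902400))/(1+11/400) = 1119/1250 ≈ 0.895200
step 7 [7y] bond c/1=9/100: DF=(1443743/1000000 − 9/100·(0.987600+0.979200+0.973400+0.928200+0.902400+0.895200))/(1+9/100) = 8567/10000 ≈ 0.856700

1 1 2469/2500
2 2 612/625
3 3 4867/5000
4 4 4641/5000
5 5 564/625
6 6 1119/1250
7 7 8567/10000
s(7y) = (1/(8567/10000) − 1)/(7) = 1433/59969 ≈ 2.3896%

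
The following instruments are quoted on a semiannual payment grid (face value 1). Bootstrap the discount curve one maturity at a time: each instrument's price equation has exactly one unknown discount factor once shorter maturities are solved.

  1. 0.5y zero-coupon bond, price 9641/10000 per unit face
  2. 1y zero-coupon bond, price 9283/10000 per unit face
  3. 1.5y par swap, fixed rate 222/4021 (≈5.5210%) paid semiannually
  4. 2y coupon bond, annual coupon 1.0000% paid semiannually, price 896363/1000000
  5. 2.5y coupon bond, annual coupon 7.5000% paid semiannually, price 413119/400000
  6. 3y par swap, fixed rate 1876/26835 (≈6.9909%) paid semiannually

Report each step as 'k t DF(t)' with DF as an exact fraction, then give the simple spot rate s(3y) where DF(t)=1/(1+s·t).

1 1/2 9641/10000
2 1 9283/10000
3 3/2 9223/10000
4 2 8779/10000
5 5/2 431/500
6 3 2031/2500
s(3y) = (1/(2031/2500) − 1)/(3) = 469/6093 ≈ 7.6974%

step 1 [0.5y] zero: DF = P = 9641/10000 ≈ 0.964100
step 2 [1y] zero: DF = P = 9283/10000 ≈ 0.928300
step 3 [1.5y] swap r/2=111/4021: DF=(1 − 111/4021·(0.964100+0.928300))/(1+111/4021) = 9223/10000 ≈ 0.922300
step 4 [2y] bond c/2=1/200: DF=(896363/1000000 − 1/200·(0.964100+0.928300+0.922300))/(1+1/200) = 8779/10000 ≈ 0.877900
step 5 [2.5y] bond c/2=3/80: DF=(413119/400000 − 3/80·(0.964100+0.928300+0.922300+0.877900))/(1+3/80) = 431/500 ≈ 0.862000
step 6 [3y] swap r/2=938/26835: DF=(1 − 938/26835·(0.964100+0.928300+0.922300+0.877900+0.862000))/(1+938/26835) = 2031/2500 ≈ 0.812400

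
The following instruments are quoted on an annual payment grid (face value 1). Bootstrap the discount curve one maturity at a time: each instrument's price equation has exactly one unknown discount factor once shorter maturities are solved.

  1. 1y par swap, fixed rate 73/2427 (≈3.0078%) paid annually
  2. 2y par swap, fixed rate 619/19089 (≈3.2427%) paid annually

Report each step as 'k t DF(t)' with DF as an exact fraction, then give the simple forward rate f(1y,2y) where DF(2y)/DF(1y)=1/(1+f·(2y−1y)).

step 1 [1y] swap r/1=73/2427: DF=(1 − 73/2427·(0))/(1+73/2427) = 2427/2500 ≈ 0.970800
step 2 [2y] swap r/1=619/19089: DF=(1 − 619/19089·(0.970800))/(1+619/19089) = 9381/10000 ≈ 0.938100

1 1 2427/2500
2 2 9381/10000
f(1y,2y) = ((2427/2500)/(9381/10000) − 1)/(1) = 109/3127 ≈ 3.4858%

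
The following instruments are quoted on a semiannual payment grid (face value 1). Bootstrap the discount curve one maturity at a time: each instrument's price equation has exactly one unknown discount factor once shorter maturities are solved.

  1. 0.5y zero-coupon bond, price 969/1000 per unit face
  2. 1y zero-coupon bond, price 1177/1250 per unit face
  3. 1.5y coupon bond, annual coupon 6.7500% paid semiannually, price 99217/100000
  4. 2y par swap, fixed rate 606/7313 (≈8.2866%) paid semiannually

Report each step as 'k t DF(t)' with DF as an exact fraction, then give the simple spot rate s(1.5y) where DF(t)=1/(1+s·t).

step 1 [0.5y] zero: DF = P = 969/1000 ≈ 0.969000
step 2 [1y] zero: DF = P = 1177/1250 ≈ 0.941600
step 3 [1.5y] bond c/2=27/800: DF=(99217/100000 − 27/800·(0.969000+0.941600))/(1+27/800) = 4487/5000 ≈ 0.897400
step 4 [2y] swap r/2=303/7313: DF=(1 − 303/7313·(0.969000+0.941600+0.897400))/(1+303/7313) = 1697/2000 ≈ 0.848500

1 1/2 969/1000
2 1 1177/1250
3 3/2 4487/5000
4 2 1697/2000
s(1.5y) = (1/(4487/5000) − 1)/(3/2) = 342/4487 ≈ 7.6220%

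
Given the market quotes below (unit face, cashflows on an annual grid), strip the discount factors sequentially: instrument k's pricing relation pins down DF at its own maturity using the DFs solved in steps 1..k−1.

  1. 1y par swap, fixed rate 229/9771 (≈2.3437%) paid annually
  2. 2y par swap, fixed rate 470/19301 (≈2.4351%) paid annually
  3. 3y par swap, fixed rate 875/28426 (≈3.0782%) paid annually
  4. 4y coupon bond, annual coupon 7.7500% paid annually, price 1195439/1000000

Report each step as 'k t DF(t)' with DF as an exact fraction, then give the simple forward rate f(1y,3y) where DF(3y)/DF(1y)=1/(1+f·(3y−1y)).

step 1 [1y] swap r/1=229/9771: DF=(1 − 229/9771·(0))/(1+229/9771) = 9771/10000 ≈ 0.977100
step 2 [2y] swap r/1=470/19301: DF=(1 − 470/19301·(0.977100))/(1+470/19301) = 953/1000 ≈ 0.953000
step 3 [3y] swap r/1=875/28426: DF=(1 − 875/28426·(0.977100+0.953000))/(1+875/28426) = 73/80 ≈ 0.912500
step 4 [4y] bond c/1=31/400: DF=(1195439/1000000 − 31/400·(0.977100+0.953000+0.912500))/(1+31/400) = 181/200 ≈ 0.905000

1 1 9771/10000
2 2 953/1000
3 3 73/80
4 4 181/200
f(1y,3y) = ((9771/10000)/(73/80) − 1)/(2) = 323/9125 ≈ 3.5397%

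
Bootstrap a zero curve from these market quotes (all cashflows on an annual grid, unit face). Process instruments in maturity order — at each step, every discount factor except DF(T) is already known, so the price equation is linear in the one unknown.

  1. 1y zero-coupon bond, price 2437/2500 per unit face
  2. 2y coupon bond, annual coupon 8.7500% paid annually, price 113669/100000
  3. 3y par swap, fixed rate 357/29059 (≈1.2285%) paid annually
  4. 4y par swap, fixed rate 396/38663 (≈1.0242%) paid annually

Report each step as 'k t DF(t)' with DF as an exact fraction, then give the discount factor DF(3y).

step 1 [1y] zero: DF = P = 2437/2500 ≈ 0.974800
step 2 [2y] bond c/1=7/80: DF=(113669/100000 − 7/80·(0.974800))/(1+7/80) = 2417/2500 ≈ 0.966800
step 3 [3y] swap r/1=357/29059: DF=(1 − 357/29059·(0.974800+0.966800))/(1+357/29059) = 9643/10000 ≈ 0.964300
step 4 [4y] swap r/1=396/38663: DF=(1 − 396/38663·(0.974800+0.966800+0.964300))/(1+396/38663) = 2401/2500 ≈ 0.960400

1 1 2437/2500
2 2 2417/2500
3 3 9643/10000
4 4 2401/2500
DF(3y) = 9643/10000 ≈ 0.964300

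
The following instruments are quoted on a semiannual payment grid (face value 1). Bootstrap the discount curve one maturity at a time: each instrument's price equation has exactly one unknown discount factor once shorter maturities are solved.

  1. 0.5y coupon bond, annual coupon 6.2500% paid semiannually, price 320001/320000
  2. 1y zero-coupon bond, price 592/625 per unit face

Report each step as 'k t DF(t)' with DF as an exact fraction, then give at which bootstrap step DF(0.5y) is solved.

1 1/2 9697/10000
2 1 592/625
DF(0.5y) is solved at step 1

step 1 [0.5y] bond c/2=1/32: DF=(320001/320000 − 1/32·(0))/(1+1/32) = 9697/10000 ≈ 0.969700
step 2 [1y] zero: DF = P = 592/625 ≈ 0.947200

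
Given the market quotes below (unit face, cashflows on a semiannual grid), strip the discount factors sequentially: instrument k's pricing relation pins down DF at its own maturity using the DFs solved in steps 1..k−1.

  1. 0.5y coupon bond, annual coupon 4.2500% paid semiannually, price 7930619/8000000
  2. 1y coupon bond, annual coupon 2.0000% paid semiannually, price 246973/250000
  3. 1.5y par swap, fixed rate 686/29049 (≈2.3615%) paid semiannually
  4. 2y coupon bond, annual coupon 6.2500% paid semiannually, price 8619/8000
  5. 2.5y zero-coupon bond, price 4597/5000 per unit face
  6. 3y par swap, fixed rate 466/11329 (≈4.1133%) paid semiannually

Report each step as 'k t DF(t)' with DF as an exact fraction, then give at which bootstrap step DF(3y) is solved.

1 1/2 9707/10000
2 1 1937/2000
3 3/2 9657/10000
4 2 9567/10000
5 5/2 4597/5000
6 3 1767/2000
DF(3y) is solved at step 6

step 1 [0.5y] bond c/2=17/800: DF=(7930619/8000000 − 17/800·(0))/(1+17/800) = 9707/10000 ≈ 0.970700
step 2 [1y] bond c/2=1/100: DF=(246973/250000 − 1/100·(0.970700))/(1+1/100) = 1937/2000 ≈ 0.968500
step 3 [1.5y] swap r/2=343/29049: DF=(1 − 343/29049·(0.970700+0.968500))/(1+343/29049) = 9657/10000 ≈ 0.965700
step 4 [2y] bond c/2=1/32: DF=(8619/8000 − 1/32·(0.970700+0.968500+0.965700))/(1+1/32) = 9567/10000 ≈ 0.956700
step 5 [2.5y] zero: DF = P = 4597/5000 ≈ 0.919400
step 6 [3y] swap r/2=233/11329: DF=(1 − 233/11329·(0.970700+0.968500+0.965700+0.956700+0.919400))/(1+233/11329) = 1767/2000 ≈ 0.883500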